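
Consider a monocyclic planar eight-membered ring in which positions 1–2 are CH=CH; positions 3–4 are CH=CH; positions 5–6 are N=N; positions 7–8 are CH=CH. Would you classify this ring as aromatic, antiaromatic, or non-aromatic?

All ring atoms are sp² and supply a p orbital to the ring (every atom in a ring double bond is sp² and brings one electron to the p orbital; each =N– nitrogen is pyridine-type (lone pair in the sp² plane, one electron in the p orbital)); the conjugation is uninterrupted.
Adding the contributions, 4 × 2 = 8 from the 4 double-bond units.
With 8 = 4·2 π electrons, Hückel's rule classifies the planar ring as antiaromatic.

Antiaromatic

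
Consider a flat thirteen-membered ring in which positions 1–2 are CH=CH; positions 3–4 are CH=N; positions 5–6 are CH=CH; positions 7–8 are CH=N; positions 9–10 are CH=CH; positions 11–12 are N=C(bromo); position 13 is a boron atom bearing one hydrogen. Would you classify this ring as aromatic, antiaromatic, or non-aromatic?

Antiaromatic

All ring atoms are sp² and supply a p orbital to the ring (each doubly-bonded ring atom is sp² with one p-orbital electron; each =N– nitrogen is pyridine-type (lone pair in the sp² plane, one electron in the p orbital); the boron has an empty p orbital); the conjugation is uninterrupted.
π-electron count: 6 × 2 = 12 from the double-bond units + 0 from the BH atom = 12.
12 is a 4n count (n = 3), so the planar conjugated ring is antiaromatic.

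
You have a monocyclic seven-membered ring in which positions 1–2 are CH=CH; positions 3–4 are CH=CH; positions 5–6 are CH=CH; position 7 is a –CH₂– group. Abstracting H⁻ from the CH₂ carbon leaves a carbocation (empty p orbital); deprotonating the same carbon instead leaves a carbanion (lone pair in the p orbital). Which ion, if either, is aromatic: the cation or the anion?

The cation

Once that carbon is sp², every ring atom has a p orbital and both ions are fully conjugated.
Cation: 3 × 2 + 0 = 6 π electrons → 4(1)+2, aromatic.
Anion: 3 × 2 + 2 = 8 π electrons → 4(2), antiaromatic.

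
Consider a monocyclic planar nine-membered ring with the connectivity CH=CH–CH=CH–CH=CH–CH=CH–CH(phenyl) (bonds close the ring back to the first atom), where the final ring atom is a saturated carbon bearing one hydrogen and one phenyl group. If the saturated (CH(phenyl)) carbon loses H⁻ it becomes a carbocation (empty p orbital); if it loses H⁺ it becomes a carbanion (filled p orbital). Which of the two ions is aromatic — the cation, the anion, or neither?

The anion

Once that carbon is sp², every ring atom has a p orbital and both ions are fully conjugated.
Cation: 4 × 2 + 0 = 8 π electrons → 4(2), antiaromatic.
Anion: 4 × 2 + 2 = 10 π electrons → 4(2)+2, aromatic.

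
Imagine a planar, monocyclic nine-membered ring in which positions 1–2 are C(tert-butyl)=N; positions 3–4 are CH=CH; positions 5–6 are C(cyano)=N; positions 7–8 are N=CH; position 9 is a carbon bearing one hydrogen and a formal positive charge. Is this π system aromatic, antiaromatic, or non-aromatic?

All ring atoms are sp² and supply a p orbital to the ring (every atom in a ring double bond is sp² and brings one electron to the p orbital; the doubly-bonded nitrogens are pyridine-type — their lone pairs lie in the ring plane, leaving one electron in the p orbital; the carbocation has an empty p orbital); the conjugation is uninterrupted.
Adding the contributions, 4 × 2 = 8 from the double-bond units + 0 from the CH(+) atom = 8.
8 is a 4n count (n = 2), so the planar conjugated ring is antiaromatic.

Antiaromatic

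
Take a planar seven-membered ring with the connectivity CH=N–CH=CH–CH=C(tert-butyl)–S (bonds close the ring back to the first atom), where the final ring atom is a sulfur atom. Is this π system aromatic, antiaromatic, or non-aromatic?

Antiaromatic

The p orbitals form a continuous loop: each doubly-bonded ring atom is sp² with one p-orbital electron; each sp² =N– keeps its lone pair in-plane and puts one electron into the π system; the sulfur donates one lone pair from its p orbital. The ring is fully conjugated.
Tallying contributions gives 3 × 2 = 6 from the double-bond units + 2 from the S atom = 8.
8 = 4(2); a planar, fully conjugated 4n system is antiaromatic.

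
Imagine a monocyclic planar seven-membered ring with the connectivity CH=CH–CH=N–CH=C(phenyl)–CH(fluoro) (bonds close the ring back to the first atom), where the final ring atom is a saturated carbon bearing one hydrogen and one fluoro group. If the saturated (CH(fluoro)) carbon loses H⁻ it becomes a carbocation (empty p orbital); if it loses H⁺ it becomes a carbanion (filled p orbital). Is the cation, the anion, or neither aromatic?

The cation

Both ions have a continuous loop of p orbitals — each ring atom is sp².
Cation: 3 × 2 + 0 = 6 π electrons → 4(1)+2, aromatic.
Anion: 3 × 2 + 2 = 8 π electrons → 4(2), antiaromatic.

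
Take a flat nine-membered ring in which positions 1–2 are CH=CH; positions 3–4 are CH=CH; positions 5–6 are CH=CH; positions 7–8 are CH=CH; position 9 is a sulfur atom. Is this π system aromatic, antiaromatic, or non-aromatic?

Aromatic

Every ring atom contributes a p orbital perpendicular to the ring (every atom in a ring double bond is sp² and brings one electron to the p orbital; the sulfur donates one lone pair from its p orbital), so the π system is cyclic and fully conjugated.
Counting π electrons: 4 × 2 = 8 from the double-bond units + 2 from the S atom = 10.
10 = 4(2) + 2, which satisfies Hückel's 4n+2 rule.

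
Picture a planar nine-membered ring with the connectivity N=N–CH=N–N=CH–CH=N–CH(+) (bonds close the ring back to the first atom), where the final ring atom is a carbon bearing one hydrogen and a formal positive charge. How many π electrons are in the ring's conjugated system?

8

The p orbitals form a continuous loop: the double-bond atoms are sp², each contributing one p electron; the doubly-bonded nitrogens are pyridine-type — their lone pairs lie in the ring plane, leaving one electron in the p orbital; the carbocation has an empty p orbital. The ring is fully conjugated.
π-electron count: 4 × 2 = 8 from the double-bond units + 0 from the CH(+) atom = 8.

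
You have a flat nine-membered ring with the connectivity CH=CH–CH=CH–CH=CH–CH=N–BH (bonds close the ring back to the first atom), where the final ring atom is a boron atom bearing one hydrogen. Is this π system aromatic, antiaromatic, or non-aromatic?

Antiaromatic

All ring atoms are sp² and supply a p orbital to the ring (each doubly-bonded ring atom is sp² with one p-orbital electron; the doubly-bonded nitrogens are pyridine-type — their lone pairs lie in the ring plane, leaving one electron in the p orbital; the boron has an empty p orbital); the conjugation is uninterrupted.
Tallying contributions gives 4 × 2 = 8 from the double-bond units + 0 from the BH atom = 8.
8 = 4(2); a planar, fully conjugated 4n system is antiaromatic.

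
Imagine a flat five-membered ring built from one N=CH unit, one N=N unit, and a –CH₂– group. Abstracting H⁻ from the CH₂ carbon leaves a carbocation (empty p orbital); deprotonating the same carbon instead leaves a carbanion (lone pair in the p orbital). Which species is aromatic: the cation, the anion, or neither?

Once that carbon is sp², every ring atom has a p orbital and both ions are fully conjugated.
Cation: 2 × 2 + 0 = 4 π electrons → 4(1), antiaromatic.
Anion: 2 × 2 + 2 = 6 π electrons → 4(1)+2, aromatic.

The anion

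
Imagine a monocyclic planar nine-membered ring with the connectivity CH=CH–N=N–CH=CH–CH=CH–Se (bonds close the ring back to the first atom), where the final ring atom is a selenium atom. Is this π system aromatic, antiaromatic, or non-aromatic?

Aromatic

All ring atoms are sp² and supply a p orbital to the ring (every atom in a ring double bond is sp² and brings one electron to the p orbital; each =N– nitrogen is pyridine-type (lone pair in the sp² plane, one electron in the p orbital); the selenium donates one lone pair from its p orbital); the conjugation is uninterrupted.
Tallying contributions gives 4 × 2 = 8 from the double-bond units + 2 from the Se atom = 10.
Since 10 = 4·2 + 2, the ring meets the 4n+2 criterion.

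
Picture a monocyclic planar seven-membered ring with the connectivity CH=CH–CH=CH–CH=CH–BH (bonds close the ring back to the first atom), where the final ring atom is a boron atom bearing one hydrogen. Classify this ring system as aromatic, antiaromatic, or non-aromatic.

Aromatic

Every ring atom contributes a p orbital perpendicular to the ring (each doubly-bonded ring atom is sp² with one p-orbital electron; the boron has an empty p orbital), so the π system is cyclic and fully conjugated.
Counting π electrons: 3 × 2 = 6 from the double-bond units + 0 from the BH atom = 6.
6 = 4(1) + 2, which satisfies Hückel's 4n+2 rule.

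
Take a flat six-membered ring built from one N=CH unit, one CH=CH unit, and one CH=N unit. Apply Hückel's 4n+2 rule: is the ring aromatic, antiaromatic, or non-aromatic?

The p orbitals form a continuous loop: each doubly-bonded ring atom is sp² with one p-orbital electron; the doubly-bonded nitrogens are pyridine-type — their lone pairs lie in the ring plane, leaving one electron in the p orbital. The ring is fully conjugated.
Adding the contributions, 3 × 2 = 6 from the 3 double-bond units.
Since 6 = 4·1 + 2, the ring meets the 4n+2 criterion.

Aromatic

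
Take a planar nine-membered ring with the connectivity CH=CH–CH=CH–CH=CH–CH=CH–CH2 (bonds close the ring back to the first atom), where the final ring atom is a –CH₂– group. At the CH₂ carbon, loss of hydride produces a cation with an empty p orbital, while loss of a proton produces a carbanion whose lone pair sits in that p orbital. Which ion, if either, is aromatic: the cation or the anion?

The anion

In either ion the ring is fully conjugated: every atom, including the new sp² carbon, supplies a p orbital.
Cation: 4 × 2 + 0 = 8 π electrons → 4(2), antiaromatic.
Anion: 4 × 2 + 2 = 10 π electrons → 4(2)+2, aromatic.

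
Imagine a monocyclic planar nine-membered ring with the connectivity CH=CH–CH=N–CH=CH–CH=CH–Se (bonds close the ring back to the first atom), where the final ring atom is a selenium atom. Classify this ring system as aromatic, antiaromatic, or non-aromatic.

Check conjugation: the double-bond atoms are sp², each contributing one p electron; each =N– nitrogen is pyridine-type (lone pair in the sp² plane, one electron in the p orbital); the selenium donates one lone pair from its p orbital — every position has a p orbital, so the cyclic π system is continuous.
Counting π electrons: 4 × 2 = 8 from the double-bond units + 2 from the Se atom = 10.
10 = 4(2) + 2, which satisfies Hückel's 4n+2 rule.

Aromatic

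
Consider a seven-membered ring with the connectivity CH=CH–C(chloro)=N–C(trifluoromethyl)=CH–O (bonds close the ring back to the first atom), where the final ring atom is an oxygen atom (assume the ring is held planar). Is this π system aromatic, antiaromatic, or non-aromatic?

The p orbitals form a continuous loop: the double-bond atoms are sp², each contributing one p electron; each =N– nitrogen is pyridine-type (lone pair in the sp² plane, one electron in the p orbital); the oxygen donates one lone pair from its p orbital. The ring is fully conjugated.
π-electron count: 3 × 2 = 6 from the double-bond units + 2 from the O atom = 8.
8 = 4(2); a planar, fully conjugated 4n system is antiaromatic.

Antiaromatic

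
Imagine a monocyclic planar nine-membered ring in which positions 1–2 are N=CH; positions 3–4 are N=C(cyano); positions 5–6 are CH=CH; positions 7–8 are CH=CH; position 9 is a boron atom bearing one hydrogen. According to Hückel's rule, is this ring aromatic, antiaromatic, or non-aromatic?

Antiaromatic

All ring atoms are sp² and supply a p orbital to the ring (every atom in a ring double bond is sp² and brings one electron to the p orbital; each sp² =N– keeps its lone pair in-plane and puts one electron into the π system; the boron has an empty p orbital); the conjugation is uninterrupted.
Counting π electrons: 4 × 2 = 8 from the double-bond units + 0 from the BH atom = 8.
8 = 4(2); a planar, fully conjugated 4n system is antiaromatic.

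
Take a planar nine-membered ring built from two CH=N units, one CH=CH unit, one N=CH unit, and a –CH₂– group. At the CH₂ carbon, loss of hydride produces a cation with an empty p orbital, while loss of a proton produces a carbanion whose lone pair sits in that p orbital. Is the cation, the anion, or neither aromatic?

In both ions every ring atom is sp² and contributes a p orbital, so both rings are fully conjugated.
Cation: 4 × 2 + 0 = 8 π electrons → 4(2), antiaromatic.
Anion: 4 × 2 + 2 = 10 π electrons → 4(2)+2, aromatic.

The anion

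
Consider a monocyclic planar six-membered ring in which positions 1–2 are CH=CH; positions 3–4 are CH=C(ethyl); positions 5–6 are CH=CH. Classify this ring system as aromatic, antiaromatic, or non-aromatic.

Check conjugation: the double-bond atoms are sp², each contributing one p electron — every position has a p orbital, so the cyclic π system is continuous.
Counting π electrons: 3 × 2 = 6 from the 3 double-bond units.
6 = 4(1) + 2, which satisfies Hückel's 4n+2 rule.

Aromatic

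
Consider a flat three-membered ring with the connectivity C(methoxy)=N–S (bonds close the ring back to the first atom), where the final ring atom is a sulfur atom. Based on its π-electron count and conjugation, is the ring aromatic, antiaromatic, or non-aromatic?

Antiaromatic

Every ring atom contributes a p orbital perpendicular to the ring (each doubly-bonded ring atom is sp² with one p-orbital electron; each =N– nitrogen is pyridine-type (lone pair in the sp² plane, one electron in the p orbital); the sulfur donates one lone pair from its p orbital), so the π system is cyclic and fully conjugated.
Tallying contributions gives 1 × 2 = 2 from the double-bond unit + 2 from the S atom = 4.
A 4n π count (4, n = 1) in a planar conjugated ring means antiaromatic.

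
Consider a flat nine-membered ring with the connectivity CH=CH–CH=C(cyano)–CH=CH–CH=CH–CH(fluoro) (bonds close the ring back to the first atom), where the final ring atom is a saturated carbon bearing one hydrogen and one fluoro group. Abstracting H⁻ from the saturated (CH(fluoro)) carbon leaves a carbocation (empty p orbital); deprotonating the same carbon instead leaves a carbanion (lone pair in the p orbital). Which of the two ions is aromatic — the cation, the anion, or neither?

The anion

In both ions every ring atom is sp² and contributes a p orbital, so both rings are fully conjugated.
Cation: 4 × 2 + 0 = 8 π electrons → 4(2), antiaromatic.
Anion: 4 × 2 + 2 = 10 π electrons → 4(2)+2, aromatic.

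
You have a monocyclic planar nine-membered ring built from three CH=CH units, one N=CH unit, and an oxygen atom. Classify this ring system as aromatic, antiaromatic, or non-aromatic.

Every ring atom contributes a p orbital perpendicular to the ring (every atom in a ring double bond is sp² and brings one electron to the p orbital; each =N– nitrogen is pyridine-type (lone pair in the sp² plane, one electron in the p orbital); the oxygen donates one lone pair from its p orbital), so the π system is cyclic and fully conjugated.
Tallying contributions gives 4 × 2 = 8 from the double-bond units + 2 from the O atom = 10.
With 10 π electrons (n = 2), the Hückel 4n+2 condition holds.

Aromatic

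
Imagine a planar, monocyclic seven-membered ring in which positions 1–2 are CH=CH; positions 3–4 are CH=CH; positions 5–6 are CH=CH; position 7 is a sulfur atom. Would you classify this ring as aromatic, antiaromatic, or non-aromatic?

Every ring atom contributes a p orbital perpendicular to the ring (the double-bond atoms are sp², each contributing one p electron; the sulfur donates one lone pair from its p orbital), so the π system is cyclic and fully conjugated.
Counting π electrons: 3 × 2 = 6 from the double-bond units + 2 from the S atom = 8.
8 is a 4n count (n = 2), so the planar conjugated ring is antiaromatic.

Antiaromatic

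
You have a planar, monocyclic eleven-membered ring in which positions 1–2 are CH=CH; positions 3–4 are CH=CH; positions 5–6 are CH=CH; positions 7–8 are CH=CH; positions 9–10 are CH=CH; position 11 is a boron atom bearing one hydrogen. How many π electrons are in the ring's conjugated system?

10

The p orbitals form a continuous loop: each doubly-bonded ring atom is sp² with one p-orbital electron; the boron has an empty p orbital. The ring is fully conjugated.
Counting π electrons: 5 × 2 = 10 from the double-bond units + 0 from the BH atom = 10.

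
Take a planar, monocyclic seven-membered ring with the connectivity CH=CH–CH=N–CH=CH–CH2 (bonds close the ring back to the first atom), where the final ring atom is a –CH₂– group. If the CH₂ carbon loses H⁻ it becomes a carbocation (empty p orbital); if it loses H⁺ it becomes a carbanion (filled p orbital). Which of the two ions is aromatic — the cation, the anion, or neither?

Both ions have a continuous loop of p orbitals — each ring atom is sp².
Cation: 3 × 2 + 0 = 6 π electrons → 4(1)+2, aromatic.
Anion: 3 × 2 + 2 = 8 π electrons → 4(2), antiaromatic.

The cation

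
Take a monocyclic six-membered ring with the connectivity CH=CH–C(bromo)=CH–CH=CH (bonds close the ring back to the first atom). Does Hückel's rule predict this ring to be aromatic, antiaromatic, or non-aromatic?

All ring atoms are sp² and supply a p orbital to the ring (every atom in a ring double bond is sp² and brings one electron to the p orbital); the conjugation is uninterrupted.
Counting π electrons: 3 × 2 = 6 from the 3 double-bond units.
That gives a 4n+2 count (6, n = 1).

Aromatic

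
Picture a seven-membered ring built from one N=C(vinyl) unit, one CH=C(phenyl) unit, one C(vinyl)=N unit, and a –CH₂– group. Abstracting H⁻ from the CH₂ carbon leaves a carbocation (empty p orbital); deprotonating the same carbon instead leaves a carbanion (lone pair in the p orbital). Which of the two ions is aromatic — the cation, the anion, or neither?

The cation

In both ions every ring atom is sp² and contributes a p orbital, so both rings are fully conjugated.
Cation: 3 × 2 + 0 = 6 π electrons → 4(1)+2, aromatic.
Anion: 3 × 2 + 2 = 8 π electrons → 4(2), antiaromatic.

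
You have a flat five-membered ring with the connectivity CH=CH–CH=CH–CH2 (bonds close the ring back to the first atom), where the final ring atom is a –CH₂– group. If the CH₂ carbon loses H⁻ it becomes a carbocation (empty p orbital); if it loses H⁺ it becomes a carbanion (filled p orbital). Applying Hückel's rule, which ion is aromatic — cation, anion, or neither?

The anion

Both ions have a continuous loop of p orbitals — each ring atom is sp².
Cation: 2 × 2 + 0 = 4 π electrons → 4(1), antiaromatic.
Anion: 2 × 2 + 2 = 6 π electrons → 4(1)+2, aromatic.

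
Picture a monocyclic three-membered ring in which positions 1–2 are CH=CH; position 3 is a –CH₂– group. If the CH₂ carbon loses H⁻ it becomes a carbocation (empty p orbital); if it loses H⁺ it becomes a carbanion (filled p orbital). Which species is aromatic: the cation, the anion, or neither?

The cation

Both ions have a continuous loop of p orbitals — each ring atom is sp².
Cation: 1 × 2 + 0 = 2 π electrons → 4(0)+2, aromatic.
Anion: 1 × 2 + 2 = 4 π electrons → 4(1), antiaromatic.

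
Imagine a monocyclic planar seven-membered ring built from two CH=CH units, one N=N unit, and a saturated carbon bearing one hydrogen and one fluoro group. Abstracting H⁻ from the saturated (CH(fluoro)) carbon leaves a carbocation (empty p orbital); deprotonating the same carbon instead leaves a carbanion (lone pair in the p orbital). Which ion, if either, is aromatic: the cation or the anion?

Both ions have a continuous loop of p orbitals — each ring atom is sp².
Cation: 3 × 2 + 0 = 6 π electrons → 4(1)+2, aromatic.
Anion: 3 × 2 + 2 = 8 π electrons → 4(2), antiaromatic.

The cation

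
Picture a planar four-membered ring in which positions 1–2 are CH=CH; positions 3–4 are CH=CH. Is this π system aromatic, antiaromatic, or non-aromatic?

Antiaromatic

The p orbitals form a continuous loop: each doubly-bonded ring atom is sp² with one p-orbital electron. The ring is fully conjugated.
Adding the contributions, 2 × 2 = 4 from the 2 double-bond units.
A 4n π count (4, n = 1) in a planar conjugated ring means antiaromatic.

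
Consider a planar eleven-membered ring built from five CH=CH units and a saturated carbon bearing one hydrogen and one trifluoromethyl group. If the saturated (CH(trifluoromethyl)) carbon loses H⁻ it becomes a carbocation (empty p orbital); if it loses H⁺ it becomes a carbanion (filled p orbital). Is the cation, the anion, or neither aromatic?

The cation

In both ions every ring atom is sp² and contributes a p orbital, so both rings are fully conjugated.
Cation: 5 × 2 + 0 = 10 π electrons → 4(2)+2, aromatic.
Anion: 5 × 2 + 2 = 12 π electrons → 4(3), antiaromatic.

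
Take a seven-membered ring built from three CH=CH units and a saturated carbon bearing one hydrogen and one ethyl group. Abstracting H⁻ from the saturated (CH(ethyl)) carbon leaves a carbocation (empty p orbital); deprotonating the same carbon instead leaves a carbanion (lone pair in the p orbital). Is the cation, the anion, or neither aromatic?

The cation

In either ion the ring is fully conjugated: every atom, including the new sp² carbon, supplies a p orbital.
Cation: 3 × 2 + 0 = 6 π electrons → 4(1)+2, aromatic.
Anion: 3 × 2 + 2 = 8 π electrons → 4(2), antiaromatic.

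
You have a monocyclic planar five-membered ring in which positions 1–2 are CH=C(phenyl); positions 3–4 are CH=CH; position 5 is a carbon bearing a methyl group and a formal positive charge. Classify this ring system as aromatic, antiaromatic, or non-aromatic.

All ring atoms are sp² and supply a p orbital to the ring (every atom in a ring double bond is sp² and brings one electron to the p orbital; the carbocation has an empty p orbital); the conjugation is uninterrupted.
π-electron count: 2 × 2 = 4 from the double-bond units + 0 from the C(methyl)(+) atom = 4.
4 = 4(1); a planar, fully conjugated 4n system is antiaromatic.

Antiaromatic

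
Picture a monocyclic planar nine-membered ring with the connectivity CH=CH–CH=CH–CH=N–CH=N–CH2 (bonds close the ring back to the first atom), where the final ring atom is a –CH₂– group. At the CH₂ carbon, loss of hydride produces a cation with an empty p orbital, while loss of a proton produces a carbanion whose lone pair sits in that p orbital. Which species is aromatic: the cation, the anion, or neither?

The anion

In both ions every ring atom is sp² and contributes a p orbital, so both rings are fully conjugated.
Cation: 4 × 2 + 0 = 8 π electrons → 4(2), antiaromatic.
Anion: 4 × 2 + 2 = 10 π electrons → 4(2)+2, aromatic.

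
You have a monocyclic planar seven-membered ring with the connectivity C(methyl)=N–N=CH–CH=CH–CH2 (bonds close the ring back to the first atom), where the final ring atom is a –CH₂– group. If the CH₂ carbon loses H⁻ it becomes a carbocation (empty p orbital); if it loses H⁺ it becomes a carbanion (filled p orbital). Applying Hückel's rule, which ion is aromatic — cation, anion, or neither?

Both ions have a continuous loop of p orbitals — each ring atom is sp².
Cation: 3 × 2 + 0 = 6 π electrons → 4(1)+2, aromatic.
Anion: 3 × 2 + 2 = 8 π electrons → 4(2), antiaromatic.

The cation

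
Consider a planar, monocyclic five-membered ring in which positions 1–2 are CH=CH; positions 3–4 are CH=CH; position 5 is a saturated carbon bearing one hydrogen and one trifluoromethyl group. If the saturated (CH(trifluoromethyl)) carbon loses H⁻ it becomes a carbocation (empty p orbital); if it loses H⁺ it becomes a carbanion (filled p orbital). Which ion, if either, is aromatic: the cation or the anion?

Both ions have a continuous loop of p orbitals — each ring atom is sp².
Cation: 2 × 2 + 0 = 4 π electrons → 4(1), antiaromatic.
Anion: 2 × 2 + 2 = 6 π electrons → 4(1)+2, aromatic.

The anion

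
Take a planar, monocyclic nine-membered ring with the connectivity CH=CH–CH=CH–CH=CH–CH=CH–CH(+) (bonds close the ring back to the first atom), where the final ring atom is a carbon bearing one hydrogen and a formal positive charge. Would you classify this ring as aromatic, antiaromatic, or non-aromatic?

Antiaromatic

The p orbitals form a continuous loop: every atom in a ring double bond is sp² and brings one electron to the p orbital; the carbocation has an empty p orbital. The ring is fully conjugated.
Tallying contributions gives 4 × 2 = 8 from the double-bond units + 0 from the CH(+) atom = 8.
8 = 4(2); a planar, fully conjugated 4n system is antiaromatic.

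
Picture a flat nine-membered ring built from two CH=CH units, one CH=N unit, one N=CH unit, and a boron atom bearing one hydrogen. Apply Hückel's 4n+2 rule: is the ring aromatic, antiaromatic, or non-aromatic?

Every ring atom contributes a p orbital perpendicular to the ring (every atom in a ring double bond is sp² and brings one electron to the p orbital; each =N– nitrogen is pyridine-type (lone pair in the sp² plane, one electron in the p orbital); the boron has an empty p orbital), so the π system is cyclic and fully conjugated.
Counting π electrons: 4 × 2 = 8 from the double-bond units + 0 from the BH atom = 8.
8 = 4(2); a planar, fully conjugated 4n system is antiaromatic.

Antiaromatic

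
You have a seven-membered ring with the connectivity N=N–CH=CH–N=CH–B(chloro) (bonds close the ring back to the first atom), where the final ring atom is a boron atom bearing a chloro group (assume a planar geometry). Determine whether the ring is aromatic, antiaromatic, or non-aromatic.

Every ring atom contributes a p orbital perpendicular to the ring (the double-bond atoms are sp², each contributing one p electron; each =N– nitrogen is pyridine-type (lone pair in the sp² plane, one electron in the p orbital); the boron has an empty p orbital), so the π system is cyclic and fully conjugated.
Counting π electrons: 3 × 2 = 6 from the double-bond units + 0 from the B(chloro) atom = 6.
6 = 4(1) + 2, which satisfies Hückel's 4n+2 rule.

Aromatic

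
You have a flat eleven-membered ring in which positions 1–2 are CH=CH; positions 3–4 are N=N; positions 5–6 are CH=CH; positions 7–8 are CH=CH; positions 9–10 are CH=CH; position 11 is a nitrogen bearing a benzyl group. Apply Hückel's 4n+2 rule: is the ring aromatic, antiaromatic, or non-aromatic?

Antiaromatic

Check conjugation: the double-bond atoms are sp², each contributing one p electron; each =N– nitrogen is pyridine-type (lone pair in the sp² plane, one electron in the p orbital); the pyrrole-type nitrogen donates its lone pair from the p orbital — every position has a p orbital, so the cyclic π system is continuous.
Tallying contributions gives 5 × 2 = 10 from the double-bond units + 2 from the N(benzyl) atom = 12.
A 4n π count (12, n = 3) in a planar conjugated ring means antiaromatic.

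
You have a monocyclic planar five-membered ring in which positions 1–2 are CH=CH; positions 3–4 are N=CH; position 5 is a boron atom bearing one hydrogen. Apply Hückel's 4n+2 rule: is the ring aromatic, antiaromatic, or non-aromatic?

Antiaromatic

All ring atoms are sp² and supply a p orbital to the ring (the double-bond atoms are sp², each contributing one p electron; the doubly-bonded nitrogens are pyridine-type — their lone pairs lie in the ring plane, leaving one electron in the p orbital; the boron has an empty p orbital); the conjugation is uninterrupted.
Counting π electrons: 2 × 2 = 4 from the double-bond units + 0 from the BH atom = 4.
4 = 4(1); a planar, fully conjugated 4n system is antiaromatic.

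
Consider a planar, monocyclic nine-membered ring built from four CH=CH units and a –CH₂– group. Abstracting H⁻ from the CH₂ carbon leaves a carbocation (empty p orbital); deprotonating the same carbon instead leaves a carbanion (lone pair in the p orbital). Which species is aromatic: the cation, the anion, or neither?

Once that carbon is sp², every ring atom has a p orbital and both ions are fully conjugated.
Cation: 4 × 2 + 0 = 8 π electrons → 4(2), antiaromatic.
Anion: 4 × 2 + 2 = 10 π electrons → 4(2)+2, aromatic.

The anion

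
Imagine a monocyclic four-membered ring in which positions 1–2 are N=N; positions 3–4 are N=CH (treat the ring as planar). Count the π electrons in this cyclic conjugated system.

4

Every ring atom contributes a p orbital perpendicular to the ring (the double-bond atoms are sp², each contributing one p electron; each =N– nitrogen is pyridine-type (lone pair in the sp² plane, one electron in the p orbital)), so the π system is cyclic and fully conjugated.
Counting π electrons: 2 × 2 = 4 from the 2 double-bond units.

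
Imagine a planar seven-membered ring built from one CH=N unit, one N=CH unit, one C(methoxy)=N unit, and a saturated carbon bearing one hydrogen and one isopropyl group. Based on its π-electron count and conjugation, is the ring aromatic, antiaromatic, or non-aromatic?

Non-aromatic

Because that saturated carbon is sp³ and has no p orbital in the ring π system at the CH(isopropyl) position, the π system cannot extend all the way around the ring.
Broken conjugation rules out both aromaticity and antiaromaticity.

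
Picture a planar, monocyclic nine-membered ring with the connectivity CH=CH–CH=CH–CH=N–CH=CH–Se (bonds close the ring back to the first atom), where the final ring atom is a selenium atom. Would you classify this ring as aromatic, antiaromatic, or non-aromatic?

Check conjugation: the double-bond atoms are sp², each contributing one p electron; each =N– nitrogen is pyridine-type (lone pair in the sp² plane, one electron in the p orbital); the selenium donates one lone pair from its p orbital — every position has a p orbital, so the cyclic π system is continuous.
Adding the contributions, 4 × 2 = 8 from the double-bond units + 2 from the Se atom = 10.
With 10 π electrons (n = 2), the Hückel 4n+2 condition holds.

Aromatic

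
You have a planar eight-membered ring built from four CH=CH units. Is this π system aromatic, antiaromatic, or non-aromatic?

Antiaromatic

Check conjugation: every atom in a ring double bond is sp² and brings one electron to the p orbital — every position has a p orbital, so the cyclic π system is continuous.
Adding the contributions, 4 × 2 = 8 from the 4 double-bond units.
With 8 = 4·2 π electrons, Hückel's rule classifies the planar ring as antiaromatic.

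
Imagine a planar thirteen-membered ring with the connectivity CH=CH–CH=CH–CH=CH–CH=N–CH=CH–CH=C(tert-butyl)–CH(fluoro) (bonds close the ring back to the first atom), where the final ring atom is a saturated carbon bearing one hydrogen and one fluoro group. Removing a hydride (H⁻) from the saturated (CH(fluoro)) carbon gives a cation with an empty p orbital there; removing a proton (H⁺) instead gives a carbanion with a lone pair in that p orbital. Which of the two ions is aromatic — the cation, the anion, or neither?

The anion

Both ions have a continuous loop of p orbitals — each ring atom is sp².
Cation: 6 × 2 + 0 = 12 π electrons → 4(3), antiaromatic.
Anion: 6 × 2 + 2 = 14 π electrons → 4(3)+2, aromatic.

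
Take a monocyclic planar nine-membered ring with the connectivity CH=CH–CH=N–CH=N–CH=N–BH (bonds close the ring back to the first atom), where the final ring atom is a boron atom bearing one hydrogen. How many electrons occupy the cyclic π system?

8

All ring atoms are sp² and supply a p orbital to the ring (the double-bond atoms are sp², each contributing one p electron; the doubly-bonded nitrogens are pyridine-type — their lone pairs lie in the ring plane, leaving one electron in the p orbital; the boron has an empty p orbital); the conjugation is uninterrupted.
Tallying contributions gives 4 × 2 = 8 from the double-bond units + 0 from the BH atom = 8.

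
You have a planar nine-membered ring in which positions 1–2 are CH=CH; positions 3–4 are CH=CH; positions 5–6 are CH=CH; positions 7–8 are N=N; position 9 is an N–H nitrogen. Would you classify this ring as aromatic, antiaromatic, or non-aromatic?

Aromatic

Every ring atom contributes a p orbital perpendicular to the ring (each doubly-bonded ring atom is sp² with one p-orbital electron; the doubly-bonded nitrogens are pyridine-type — their lone pairs lie in the ring plane, leaving one electron in the p orbital; the pyrrole-type nitrogen donates its lone pair from the p orbital), so the π system is cyclic and fully conjugated.
Counting π electrons: 4 × 2 = 8 from the double-bond units + 2 from the NH atom = 10.
Since 10 = 4·2 + 2, the ring meets the 4n+2 criterion.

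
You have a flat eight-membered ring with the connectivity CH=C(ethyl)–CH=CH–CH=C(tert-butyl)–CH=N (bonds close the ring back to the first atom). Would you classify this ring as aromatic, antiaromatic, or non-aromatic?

Every ring atom contributes a p orbital perpendicular to the ring (every atom in a ring double bond is sp² and brings one electron to the p orbital; each sp² =N– keeps its lone pair in-plane and puts one electron into the π system), so the π system is cyclic and fully conjugated.
Counting π electrons: 4 × 2 = 8 from the 4 double-bond units.
8 is a 4n count (n = 2), so the planar conjugated ring is antiaromatic.

Antiaromatic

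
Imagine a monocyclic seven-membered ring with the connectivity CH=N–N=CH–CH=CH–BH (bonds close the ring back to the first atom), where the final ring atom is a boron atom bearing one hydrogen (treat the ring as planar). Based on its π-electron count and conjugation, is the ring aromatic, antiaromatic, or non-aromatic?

Aromatic

Every ring atom contributes a p orbital perpendicular to the ring (every atom in a ring double bond is sp² and brings one electron to the p orbital; each =N– nitrogen is pyridine-type (lone pair in the sp² plane, one electron in the p orbital); the boron has an empty p orbital), so the π system is cyclic and fully conjugated.
Adding the contributions, 3 × 2 = 6 from the double-bond units + 0 from the BH atom = 6.
With 6 π electrons (n = 1), the Hückel 4n+2 condition holds.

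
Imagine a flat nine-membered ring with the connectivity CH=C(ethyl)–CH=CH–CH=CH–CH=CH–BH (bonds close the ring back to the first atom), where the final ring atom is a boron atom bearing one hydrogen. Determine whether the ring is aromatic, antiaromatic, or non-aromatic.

Antiaromatic

The p orbitals form a continuous loop: every atom in a ring double bond is sp² and brings one electron to the p orbital; the boron has an empty p orbital. The ring is fully conjugated.
Tallying contributions gives 4 × 2 = 8 from the double-bond units + 0 from the BH atom = 8.
8 is a 4n count (n = 2), so the planar conjugated ring is antiaromatic.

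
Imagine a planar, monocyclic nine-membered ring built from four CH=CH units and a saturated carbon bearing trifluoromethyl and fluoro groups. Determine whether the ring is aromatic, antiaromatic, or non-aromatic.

Because that saturated carbon is sp³ and has no p orbital in the ring π system at the C(trifluoromethyl)(fluoro) position, the π system cannot extend all the way around the ring.
A ring that is not fully conjugated cannot be aromatic or antiaromatic regardless of its π-electron count.

Non-aromatic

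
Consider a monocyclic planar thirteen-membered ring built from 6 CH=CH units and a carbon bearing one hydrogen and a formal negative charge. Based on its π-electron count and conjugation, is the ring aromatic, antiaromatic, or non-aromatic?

Aromatic

All ring atoms are sp² and supply a p orbital to the ring (each doubly-bonded ring atom is sp² with one p-orbital electron; the carbanion's lone pair occupies the p orbital); the conjugation is uninterrupted.
Tallying contributions gives 6 × 2 = 12 from the double-bond units + 2 from the CH(-) atom = 14.
Since 14 = 4·3 + 2, the ring meets the 4n+2 criterion.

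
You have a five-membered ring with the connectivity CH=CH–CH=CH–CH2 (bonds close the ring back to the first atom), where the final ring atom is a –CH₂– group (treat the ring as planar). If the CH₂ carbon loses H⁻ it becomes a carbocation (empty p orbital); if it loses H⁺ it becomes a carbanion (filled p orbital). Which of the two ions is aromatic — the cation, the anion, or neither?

In both ions every ring atom is sp² and contributes a p orbital, so both rings are fully conjugated.
Cation: 2 × 2 + 0 = 4 π electrons → 4(1), antiaromatic.
Anion: 2 × 2 + 2 = 6 π electrons → 4(1)+2, aromatic.

The anion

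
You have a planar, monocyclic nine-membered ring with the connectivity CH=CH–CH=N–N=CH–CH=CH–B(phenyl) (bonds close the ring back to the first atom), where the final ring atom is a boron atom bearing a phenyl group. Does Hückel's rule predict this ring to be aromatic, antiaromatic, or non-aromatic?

Antiaromatic

Every ring atom contributes a p orbital perpendicular to the ring (every atom in a ring double bond is sp² and brings one electron to the p orbital; the doubly-bonded nitrogens are pyridine-type — their lone pairs lie in the ring plane, leaving one electron in the p orbital; the boron has an empty p orbital), so the π system is cyclic and fully conjugated.
Adding the contributions, 4 × 2 = 8 from the double-bond units + 0 from the B(phenyl) atom = 8.
With 8 = 4·2 π electrons, Hückel's rule classifies the planar ring as antiaromatic.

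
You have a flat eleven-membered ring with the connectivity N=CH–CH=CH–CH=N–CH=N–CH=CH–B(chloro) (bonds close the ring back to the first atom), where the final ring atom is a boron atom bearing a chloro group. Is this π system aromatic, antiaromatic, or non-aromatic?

All ring atoms are sp² and supply a p orbital to the ring (the double-bond atoms are sp², each contributing one p electron; each sp² =N– keeps its lone pair in-plane and puts one electron into the π system; the boron has an empty p orbital); the conjugation is uninterrupted.
Tallying contributions gives 5 × 2 = 10 from the double-bond units + 0 from the B(chloro) atom = 10.
With 10 π electrons (n = 2), the Hückel 4n+2 condition holds.

Aromatic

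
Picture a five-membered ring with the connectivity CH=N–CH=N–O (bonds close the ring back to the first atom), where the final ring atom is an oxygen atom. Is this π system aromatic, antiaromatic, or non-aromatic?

Aromatic

Every ring atom contributes a p orbital perpendicular to the ring (the double-bond atoms are sp², each contributing one p electron; each =N– nitrogen is pyridine-type (lone pair in the sp² plane, one electron in the p orbital); the oxygen donates one lone pair from its p orbital), so the π system is cyclic and fully conjugated.
Adding the contributions, 2 × 2 = 4 from the double-bond units + 2 from the O atom = 6.
With 6 π electrons (n = 1), the Hückel 4n+2 condition holds.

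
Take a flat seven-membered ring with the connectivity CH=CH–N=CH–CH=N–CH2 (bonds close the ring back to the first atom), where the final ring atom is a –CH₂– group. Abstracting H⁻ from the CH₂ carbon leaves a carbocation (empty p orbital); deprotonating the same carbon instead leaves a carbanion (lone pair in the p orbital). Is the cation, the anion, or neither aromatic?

In both ions every ring atom is sp² and contributes a p orbital, so both rings are fully conjugated.
Cation: 3 × 2 + 0 = 6 π electrons → 4(1)+2, aromatic.
Anion: 3 × 2 + 2 = 8 π electrons → 4(2), antiaromatic.

The cation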